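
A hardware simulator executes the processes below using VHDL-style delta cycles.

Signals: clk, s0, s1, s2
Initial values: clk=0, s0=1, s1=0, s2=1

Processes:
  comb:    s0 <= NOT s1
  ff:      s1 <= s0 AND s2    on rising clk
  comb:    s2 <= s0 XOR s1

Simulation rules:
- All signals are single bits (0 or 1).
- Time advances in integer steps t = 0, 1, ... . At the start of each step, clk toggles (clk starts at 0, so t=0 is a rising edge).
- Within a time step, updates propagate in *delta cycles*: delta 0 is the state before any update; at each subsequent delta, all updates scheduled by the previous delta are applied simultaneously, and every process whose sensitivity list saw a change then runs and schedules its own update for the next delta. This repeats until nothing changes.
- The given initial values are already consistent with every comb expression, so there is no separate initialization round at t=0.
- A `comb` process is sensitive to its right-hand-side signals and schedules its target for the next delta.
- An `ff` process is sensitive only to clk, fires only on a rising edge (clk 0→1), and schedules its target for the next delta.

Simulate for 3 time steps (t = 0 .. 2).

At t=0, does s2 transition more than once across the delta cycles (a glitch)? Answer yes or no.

yes

[bits: clk,s2,s1,s0]
t=0: Δ0=0101 Δ1=1101 Δ2=1111 Δ3=1010 Δ4=1110 | 4Δ
t=1: Δ0=1110 Δ1=0110 | 1Δ
t=2: Δ0=0110 Δ1=1110 Δ2=1100 Δ3=1001 Δ4=1101 | 4Δ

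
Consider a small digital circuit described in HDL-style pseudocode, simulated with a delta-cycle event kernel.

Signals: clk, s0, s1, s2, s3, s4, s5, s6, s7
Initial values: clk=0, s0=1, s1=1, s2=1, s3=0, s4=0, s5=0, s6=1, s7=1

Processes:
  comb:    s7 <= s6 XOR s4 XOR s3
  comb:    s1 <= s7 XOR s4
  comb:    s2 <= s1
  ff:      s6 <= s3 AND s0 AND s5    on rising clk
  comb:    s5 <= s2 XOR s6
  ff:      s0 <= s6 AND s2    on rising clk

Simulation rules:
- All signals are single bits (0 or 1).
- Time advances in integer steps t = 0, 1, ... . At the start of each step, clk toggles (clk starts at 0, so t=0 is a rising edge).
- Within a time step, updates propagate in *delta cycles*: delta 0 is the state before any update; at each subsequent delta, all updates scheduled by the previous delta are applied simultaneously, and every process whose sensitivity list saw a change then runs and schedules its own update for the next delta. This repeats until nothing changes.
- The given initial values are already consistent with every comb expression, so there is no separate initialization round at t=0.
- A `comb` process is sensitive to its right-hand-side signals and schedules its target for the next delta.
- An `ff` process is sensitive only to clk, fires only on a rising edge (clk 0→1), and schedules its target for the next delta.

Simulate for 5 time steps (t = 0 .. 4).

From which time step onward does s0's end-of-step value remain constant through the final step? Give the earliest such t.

t0.Δ0 s5=0 s2=1 clk=0 s3=0 s0=1 s7=1 s6=1 s4=0 s1=1
t0.Δ1 s5=0 s2=1 clk=1 s3=0 s0=1 s7=1 s6=1 s4=0 s1=1
t0.Δ2 s5=0 s2=1 clk=1 s3=0 s0=1 s7=1 s6=0 s4=0 s1=1
t0.Δ3 s5=1 s2=1 clk=1 s3=0 s0=1 s7=0 s6=0 s4=0 s1=1
t0.Δ4 s5=1 s2=1 clk=1 s3=0 s0=1 s7=0 s6=0 s4=0 s1=0
t0.Δ5 s5=1 s2=0 clk=1 s3=0 s0=1 s7=0 s6=0 s4=0 s1=0
t0.Δ6 s5=0 s2=0 clk=1 s3=0 s0=1 s7=0 s6=0 s4=0 s1=0
t1.Δ0 s5=0 s2=0 clk=1 s3=0 s0=1 s7=0 s6=0 s4=0 s1=0
t1.Δ1 s5=0 s2=0 clk=0 s3=0 s0=1 s7=0 s6=0 s4=0 s1=0
t2.Δ0 s5=0 s2=0 clk=0 s3=0 s0=1 s7=0 s6=0 s4=0 s1=0
t2.Δ1 s5=0 s2=0 clk=1 s3=0 s0=1 s7=0 s6=0 s4=0 s1=0
t2.Δ2 s5=0 s2=0 clk=1 s3=0 s0=0 s7=0 s6=0 s4=0 s1=0
t3.Δ0 s5=0 s2=0 clk=1 s3=0 s0=0 s7=0 s6=0 s4=0 s1=0
t3.Δ1 s5=0 s2=0 clk=0 s3=0 s0=0 s7=0 s6=0 s4=0 s1=0
t4.Δ0 s5=0 s2=0 clk=0 s3=0 s0=0 s7=0 s6=0 s4=0 s1=0
t4.Δ1 s5=0 s2=0 clk=1 s3=0 s0=0 s7=0 s6=0 s4=0 s1=0

2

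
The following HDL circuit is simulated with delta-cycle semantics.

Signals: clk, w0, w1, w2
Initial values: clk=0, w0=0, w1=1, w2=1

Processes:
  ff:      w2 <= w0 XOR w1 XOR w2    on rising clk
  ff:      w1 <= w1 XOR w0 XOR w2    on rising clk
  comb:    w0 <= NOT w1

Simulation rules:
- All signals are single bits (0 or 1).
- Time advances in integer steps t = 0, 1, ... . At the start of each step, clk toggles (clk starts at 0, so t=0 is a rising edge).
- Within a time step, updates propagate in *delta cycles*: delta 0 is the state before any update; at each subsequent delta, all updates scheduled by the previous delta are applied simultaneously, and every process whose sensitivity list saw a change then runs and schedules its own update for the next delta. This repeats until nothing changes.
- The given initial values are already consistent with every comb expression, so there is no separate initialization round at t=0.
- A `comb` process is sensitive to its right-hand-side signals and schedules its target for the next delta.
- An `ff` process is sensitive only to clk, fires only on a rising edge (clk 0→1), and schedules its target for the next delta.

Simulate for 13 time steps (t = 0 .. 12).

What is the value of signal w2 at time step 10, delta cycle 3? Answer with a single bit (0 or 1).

[bits: w2,clk,w0,w1]
t=0: Δ0=1001 Δ1=1101 Δ2=0100 Δ3=0110 | 3Δ
t=1: Δ0=0110 Δ1=0010 | 1Δ
t=2: Δ0=0010 Δ1=0110 Δ2=1111 Δ3=1101 | 3Δ
t=3: Δ0=1101 Δ1=1001 | 1Δ
t=4: Δ0=1001 Δ1=1101 Δ2=0100 Δ3=0110 | 3Δ
t=5: Δ0=0110 Δ1=0010 | 1Δ
t=6: Δ0=0010 Δ1=0110 Δ2=1111 Δ3=1101 | 3Δ
t=7: Δ0=1101 Δ1=1001 | 1Δ
t=8: Δ0=1001 Δ1=1101 Δ2=0100 Δ3=0110 | 3Δ
t=9: Δ0=0110 Δ1=0010 | 1Δ
t=10: Δ0=0010 Δ1=0110 Δ2=1111 Δ3=1101 | 3Δ
t=11: Δ0=1101 Δ1=1001 | 1Δ
t=12: Δ0=1001 Δ1=1101 Δ2=0100 Δ3=0110 | 3Δ

1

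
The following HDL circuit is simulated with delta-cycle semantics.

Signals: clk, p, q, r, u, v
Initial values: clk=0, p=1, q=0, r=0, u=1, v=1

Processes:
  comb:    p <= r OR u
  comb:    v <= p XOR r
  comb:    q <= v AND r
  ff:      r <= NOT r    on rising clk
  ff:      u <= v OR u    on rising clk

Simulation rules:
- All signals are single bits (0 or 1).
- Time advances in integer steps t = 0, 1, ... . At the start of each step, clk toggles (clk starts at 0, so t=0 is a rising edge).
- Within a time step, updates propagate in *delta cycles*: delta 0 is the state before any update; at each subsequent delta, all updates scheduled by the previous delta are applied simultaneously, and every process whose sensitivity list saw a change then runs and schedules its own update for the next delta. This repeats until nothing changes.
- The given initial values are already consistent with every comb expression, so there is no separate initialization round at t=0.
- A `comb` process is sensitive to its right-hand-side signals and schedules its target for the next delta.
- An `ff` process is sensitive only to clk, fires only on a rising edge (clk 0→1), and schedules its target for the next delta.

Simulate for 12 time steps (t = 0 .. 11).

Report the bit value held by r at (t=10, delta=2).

[bits: p,v,u,q,r,clk]
t=0: Δ0=111000 Δ1=111001 Δ2=111011 Δ3=101111 Δ4=101011 | 4Δ
t=1: Δ0=101011 Δ1=101010 | 1Δ
t=2: Δ0=101010 Δ1=101011 Δ2=101001 Δ3=111001 | 3Δ
t=3: Δ0=111001 Δ1=111000 | 1Δ
t=4: Δ0=111000 Δ1=111001 Δ2=111011 Δ3=101111 Δ4=101011 | 4Δ
t=5: Δ0=101011 Δ1=101010 | 1Δ
t=6: Δ0=101010 Δ1=101011 Δ2=101001 Δ3=111001 | 3Δ
t=7: Δ0=111001 Δ1=111000 | 1Δ
t=8: Δ0=111000 Δ1=111001 Δ2=111011 Δ3=101111 Δ4=101011 | 4Δ
t=9: Δ0=101011 Δ1=101010 | 1Δ
t=10: Δ0=101010 Δ1=101011 Δ2=101001 Δ3=111001 | 3Δ
t=11: Δ0=111001 Δ1=111000 | 1Δ

0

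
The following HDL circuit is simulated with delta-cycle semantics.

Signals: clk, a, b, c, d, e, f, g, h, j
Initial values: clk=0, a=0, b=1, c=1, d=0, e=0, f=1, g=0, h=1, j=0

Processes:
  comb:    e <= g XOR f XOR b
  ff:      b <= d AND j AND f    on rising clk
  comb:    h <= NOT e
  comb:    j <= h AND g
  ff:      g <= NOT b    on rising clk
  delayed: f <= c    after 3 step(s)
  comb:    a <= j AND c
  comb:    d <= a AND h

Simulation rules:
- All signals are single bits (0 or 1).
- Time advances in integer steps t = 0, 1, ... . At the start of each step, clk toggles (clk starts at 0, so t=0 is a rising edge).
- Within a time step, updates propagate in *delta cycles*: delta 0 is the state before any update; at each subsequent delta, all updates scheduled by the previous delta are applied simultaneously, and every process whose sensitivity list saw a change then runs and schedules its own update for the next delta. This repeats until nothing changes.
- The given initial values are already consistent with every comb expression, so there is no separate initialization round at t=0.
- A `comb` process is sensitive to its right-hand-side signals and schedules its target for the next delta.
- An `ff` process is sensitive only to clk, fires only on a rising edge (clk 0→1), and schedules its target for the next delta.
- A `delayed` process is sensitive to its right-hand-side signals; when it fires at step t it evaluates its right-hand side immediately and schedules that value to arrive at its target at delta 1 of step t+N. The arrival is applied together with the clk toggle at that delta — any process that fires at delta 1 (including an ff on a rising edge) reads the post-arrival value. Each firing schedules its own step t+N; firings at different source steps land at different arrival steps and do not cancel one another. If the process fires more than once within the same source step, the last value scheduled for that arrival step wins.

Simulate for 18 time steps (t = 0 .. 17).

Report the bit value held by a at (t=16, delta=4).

1

[bits: c,g,b,a,f,clk,e,j,h,d]
t=0: Δ0=1010100010 Δ1=1010110010 Δ2=1000110010 Δ3=1000111010 Δ4=1000111000 | 4Δ
t=1: Δ0=1000111000 Δ1=1000101000 | 1Δ
t=2: Δ0=1000101000 Δ1=1000111000 Δ2=1100111000 Δ3=1100110000 Δ4=1100110010 Δ5=1100110110 Δ6=1101110110 Δ7=1101110111 | 7Δ
t=3: Δ0=1101110111 Δ1=1101100111 | 1Δ
t=4: Δ0=1101100111 Δ1=1101110111 Δ2=1111110111 Δ3=1111111111 Δ4=1111111101 Δ5=1111111000 Δ6=1110111000 | 6Δ
t=5: Δ0=1110111000 Δ1=1110101000 | 1Δ
t=6: Δ0=1110101000 Δ1=1110111000 Δ2=1000111000 | 2Δ
t=7: Δ0=1000111000 Δ1=1000101000 | 1Δ
t=8: Δ0=1000101000 Δ1=1000111000 Δ2=1100111000 Δ3=1100110000 Δ4=1100110010 Δ5=1100110110 Δ6=1101110110 Δ7=1101110111 | 7Δ
t=9: Δ0=1101110111 Δ1=1101100111 | 1Δ
t=10: Δ0=1101100111 Δ1=1101110111 Δ2=1111110111 Δ3=1111111111 Δ4=1111111101 Δ5=1111111000 Δ6=1110111000 | 6Δ
t=11: Δ0=1110111000 Δ1=1110101000 | 1Δ
t=12: Δ0=1110101000 Δ1=1110111000 Δ2=1000111000 | 2Δ
t=13: Δ0=1000111000 Δ1=1000101000 | 1Δ
t=14: Δ0=1000101000 Δ1=1000111000 Δ2=1100111000 Δ3=1100110000 Δ4=1100110010 Δ5=1100110110 Δ6=1101110110 Δ7=1101110111 | 7Δ
t=15: Δ0=1101110111 Δ1=1101100111 | 1Δ
t=16: Δ0=1101100111 Δ1=1101110111 Δ2=1111110111 Δ3=1111111111 Δ4=1111111101 Δ5=1111111000 Δ6=1110111000 | 6Δ
t=17: Δ0=1110111000 Δ1=1110101000 | 1Δ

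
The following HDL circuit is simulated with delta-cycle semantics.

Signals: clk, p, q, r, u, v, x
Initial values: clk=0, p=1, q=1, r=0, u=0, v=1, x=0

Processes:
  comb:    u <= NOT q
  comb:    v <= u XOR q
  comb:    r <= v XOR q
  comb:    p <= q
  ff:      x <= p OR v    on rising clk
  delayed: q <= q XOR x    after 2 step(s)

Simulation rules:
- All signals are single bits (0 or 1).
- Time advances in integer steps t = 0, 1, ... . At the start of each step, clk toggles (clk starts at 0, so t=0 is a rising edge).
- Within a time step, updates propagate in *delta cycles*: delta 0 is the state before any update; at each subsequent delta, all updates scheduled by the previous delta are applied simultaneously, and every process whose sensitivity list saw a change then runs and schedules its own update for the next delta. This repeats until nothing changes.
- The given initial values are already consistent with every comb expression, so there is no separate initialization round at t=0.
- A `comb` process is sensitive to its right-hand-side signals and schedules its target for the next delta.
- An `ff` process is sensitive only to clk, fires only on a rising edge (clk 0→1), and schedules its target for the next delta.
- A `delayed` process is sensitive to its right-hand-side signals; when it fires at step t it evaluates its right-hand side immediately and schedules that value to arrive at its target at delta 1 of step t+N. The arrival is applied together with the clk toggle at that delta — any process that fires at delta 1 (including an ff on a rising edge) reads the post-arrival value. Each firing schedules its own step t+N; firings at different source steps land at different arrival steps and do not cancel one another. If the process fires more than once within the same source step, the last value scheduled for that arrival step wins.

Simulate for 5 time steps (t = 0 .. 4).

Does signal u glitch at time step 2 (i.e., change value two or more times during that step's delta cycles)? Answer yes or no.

no

[bits: r,q,x,u,clk,p,v]
t=0: Δ0=0100011 Δ1=0100111 Δ2=0110111 | 2Δ
t=1: Δ0=0110111 Δ1=0110011 | 1Δ
t=2: Δ0=0110011 Δ1=0010111 Δ2=1011100 Δ3=0011101 Δ4=1011101 | 4Δ
t=3: Δ0=1011101 Δ1=1011001 | 1Δ
t=4: Δ0=1011001 Δ1=1111101 Δ2=0110110 Δ3=1110111 Δ4=0110111 | 4Δ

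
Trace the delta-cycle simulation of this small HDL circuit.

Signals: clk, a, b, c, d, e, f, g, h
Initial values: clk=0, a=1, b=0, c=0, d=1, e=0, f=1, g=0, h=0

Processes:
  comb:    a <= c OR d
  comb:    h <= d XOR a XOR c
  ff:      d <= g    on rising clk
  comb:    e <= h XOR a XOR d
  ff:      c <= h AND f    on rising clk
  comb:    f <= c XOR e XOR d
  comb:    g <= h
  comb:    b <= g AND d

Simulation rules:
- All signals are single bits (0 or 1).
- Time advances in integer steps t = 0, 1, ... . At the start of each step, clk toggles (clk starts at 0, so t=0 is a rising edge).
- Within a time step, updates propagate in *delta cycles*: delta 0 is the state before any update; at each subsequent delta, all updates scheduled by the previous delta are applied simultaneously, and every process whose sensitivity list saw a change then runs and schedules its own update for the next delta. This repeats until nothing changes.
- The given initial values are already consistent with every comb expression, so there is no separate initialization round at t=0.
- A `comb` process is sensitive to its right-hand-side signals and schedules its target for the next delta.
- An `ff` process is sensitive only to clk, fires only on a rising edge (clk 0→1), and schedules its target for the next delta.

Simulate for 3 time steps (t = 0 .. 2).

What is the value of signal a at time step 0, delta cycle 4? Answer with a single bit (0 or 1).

0

[bits: b,e,g,h,a,clk,d,c,f]
t=0: Δ0=000010101 Δ1=000011101 Δ2=000011001 Δ3=010101000 Δ4=011001001 Δ5=000001001 Δ6=000001000 | 6Δ
t=1: Δ0=000001000 Δ1=000000000 | 1Δ
t=2: Δ0=000000000 Δ1=000001000 | 1Δ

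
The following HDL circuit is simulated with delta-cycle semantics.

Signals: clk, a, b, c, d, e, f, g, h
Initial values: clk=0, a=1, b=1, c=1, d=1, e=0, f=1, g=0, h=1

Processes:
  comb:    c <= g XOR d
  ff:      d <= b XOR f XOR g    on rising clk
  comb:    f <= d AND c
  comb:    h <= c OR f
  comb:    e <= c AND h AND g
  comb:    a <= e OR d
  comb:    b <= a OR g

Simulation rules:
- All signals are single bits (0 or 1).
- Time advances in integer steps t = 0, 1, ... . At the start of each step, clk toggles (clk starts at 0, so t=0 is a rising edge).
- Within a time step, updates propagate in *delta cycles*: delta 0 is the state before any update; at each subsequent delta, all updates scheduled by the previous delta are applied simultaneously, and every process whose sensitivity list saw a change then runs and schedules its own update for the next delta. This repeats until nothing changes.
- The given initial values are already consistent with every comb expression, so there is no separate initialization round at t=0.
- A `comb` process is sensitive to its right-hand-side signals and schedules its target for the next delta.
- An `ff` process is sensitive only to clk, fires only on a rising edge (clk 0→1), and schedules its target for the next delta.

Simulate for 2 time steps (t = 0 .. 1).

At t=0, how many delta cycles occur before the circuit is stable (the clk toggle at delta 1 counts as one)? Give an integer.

4

[bits: f,g,e,b,c,a,h,clk,d]
t=0: Δ0=100111101 Δ1=100111111 Δ2=100111110 Δ3=000100110 Δ4=000000010 | 4Δ
t=1: Δ0=000000010 Δ1=000000000 | 1Δ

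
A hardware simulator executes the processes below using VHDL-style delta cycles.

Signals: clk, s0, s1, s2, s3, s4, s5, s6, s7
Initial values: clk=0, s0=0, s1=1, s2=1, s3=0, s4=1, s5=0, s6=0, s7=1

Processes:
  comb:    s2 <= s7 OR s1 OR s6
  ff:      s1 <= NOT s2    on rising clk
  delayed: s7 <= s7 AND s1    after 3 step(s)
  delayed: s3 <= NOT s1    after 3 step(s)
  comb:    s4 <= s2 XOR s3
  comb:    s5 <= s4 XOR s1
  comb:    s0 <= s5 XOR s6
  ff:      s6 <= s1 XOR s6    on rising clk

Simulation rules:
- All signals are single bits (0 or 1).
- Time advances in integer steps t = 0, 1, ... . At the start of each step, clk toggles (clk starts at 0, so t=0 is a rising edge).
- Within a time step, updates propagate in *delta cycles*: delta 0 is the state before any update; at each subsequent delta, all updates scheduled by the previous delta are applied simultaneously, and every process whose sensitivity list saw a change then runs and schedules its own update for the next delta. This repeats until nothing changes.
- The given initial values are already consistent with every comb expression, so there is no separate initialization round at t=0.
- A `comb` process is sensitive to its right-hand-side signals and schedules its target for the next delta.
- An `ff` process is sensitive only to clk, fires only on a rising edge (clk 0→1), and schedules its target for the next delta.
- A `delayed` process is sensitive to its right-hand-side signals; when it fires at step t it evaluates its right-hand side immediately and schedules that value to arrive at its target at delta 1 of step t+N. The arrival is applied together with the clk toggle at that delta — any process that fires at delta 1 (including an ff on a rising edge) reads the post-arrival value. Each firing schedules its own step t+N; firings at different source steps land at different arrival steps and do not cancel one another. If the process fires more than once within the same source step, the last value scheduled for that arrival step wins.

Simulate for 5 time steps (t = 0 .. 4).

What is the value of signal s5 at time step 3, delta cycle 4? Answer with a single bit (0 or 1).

0

t0.Δ0 s3=0 s6=0 s2=1 s4=1 s5=0 s7=1 s0=0 clk=0 s1=1
t0.Δ1 s3=0 s6=0 s2=1 s4=1 s5=0 s7=1 s0=0 clk=1 s1=1
t0.Δ2 s3=0 s6=1 s2=1 s4=1 s5=0 s7=1 s0=0 clk=1 s1=0
t0.Δ3 s3=0 s6=1 s2=1 s4=1 s5=1 s7=1 s0=1 clk=1 s1=0
t0.Δ4 s3=0 s6=1 s2=1 s4=1 s5=1 s7=1 s0=0 clk=1 s1=0
t1.Δ0 s3=0 s6=1 s2=1 s4=1 s5=1 s7=1 s0=0 clk=1 s1=0
t1.Δ1 s3=0 s6=1 s2=1 s4=1 s5=1 s7=1 s0=0 clk=0 s1=0
t2.Δ0 s3=0 s6=1 s2=1 s4=1 s5=1 s7=1 s0=0 clk=0 s1=0
t2.Δ1 s3=0 s6=1 s2=1 s4=1 s5=1 s7=1 s0=0 clk=1 s1=0
t3.Δ0 s3=0 s6=1 s2=1 s4=1 s5=1 s7=1 s0=0 clk=1 s1=0
t3.Δ1 s3=1 s6=1 s2=1 s4=1 s5=1 s7=0 s0=0 clk=0 s1=0
t3.Δ2 s3=1 s6=1 s2=1 s4=0 s5=1 s7=0 s0=0 clk=0 s1=0
t3.Δ3 s3=1 s6=1 s2=1 s4=0 s5=0 s7=0 s0=0 clk=0 s1=0
t3.Δ4 s3=1 s6=1 s2=1 s4=0 s5=0 s7=0 s0=1 clk=0 s1=0
t4.Δ0 s3=1 s6=1 s2=1 s4=0 s5=0 s7=0 s0=1 clk=0 s1=0
t4.Δ1 s3=1 s6=1 s2=1 s4=0 s5=0 s7=0 s0=1 clk=1 s1=0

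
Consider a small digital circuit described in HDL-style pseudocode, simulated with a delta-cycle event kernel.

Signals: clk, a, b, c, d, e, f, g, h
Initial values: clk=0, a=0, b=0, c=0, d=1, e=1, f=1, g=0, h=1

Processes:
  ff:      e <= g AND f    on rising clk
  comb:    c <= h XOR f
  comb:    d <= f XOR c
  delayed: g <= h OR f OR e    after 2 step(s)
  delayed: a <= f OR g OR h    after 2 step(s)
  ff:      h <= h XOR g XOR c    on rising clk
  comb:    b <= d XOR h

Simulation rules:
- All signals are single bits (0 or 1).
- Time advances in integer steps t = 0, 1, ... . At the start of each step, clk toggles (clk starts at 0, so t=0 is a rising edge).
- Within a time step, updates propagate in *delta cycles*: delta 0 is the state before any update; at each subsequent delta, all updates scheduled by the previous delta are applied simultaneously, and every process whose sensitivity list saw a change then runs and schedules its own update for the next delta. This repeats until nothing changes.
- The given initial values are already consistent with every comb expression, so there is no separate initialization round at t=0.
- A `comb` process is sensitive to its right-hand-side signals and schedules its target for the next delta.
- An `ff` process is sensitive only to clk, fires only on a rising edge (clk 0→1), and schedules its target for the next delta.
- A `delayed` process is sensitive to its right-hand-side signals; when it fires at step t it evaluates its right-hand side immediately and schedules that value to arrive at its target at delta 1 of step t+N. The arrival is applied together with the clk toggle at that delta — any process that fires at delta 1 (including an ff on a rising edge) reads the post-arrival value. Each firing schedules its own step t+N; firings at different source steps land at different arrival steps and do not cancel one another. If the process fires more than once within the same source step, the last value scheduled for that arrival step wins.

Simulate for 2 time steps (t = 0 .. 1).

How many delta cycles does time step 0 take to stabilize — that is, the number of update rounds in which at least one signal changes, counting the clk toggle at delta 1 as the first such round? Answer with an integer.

[bits: a,clk,e,d,b,g,h,f,c]
t=0: Δ0=001100110 Δ1=011100110 Δ2=010100110 | 2Δ
t=1: Δ0=010100110 Δ1=000100110 | 1Δ

2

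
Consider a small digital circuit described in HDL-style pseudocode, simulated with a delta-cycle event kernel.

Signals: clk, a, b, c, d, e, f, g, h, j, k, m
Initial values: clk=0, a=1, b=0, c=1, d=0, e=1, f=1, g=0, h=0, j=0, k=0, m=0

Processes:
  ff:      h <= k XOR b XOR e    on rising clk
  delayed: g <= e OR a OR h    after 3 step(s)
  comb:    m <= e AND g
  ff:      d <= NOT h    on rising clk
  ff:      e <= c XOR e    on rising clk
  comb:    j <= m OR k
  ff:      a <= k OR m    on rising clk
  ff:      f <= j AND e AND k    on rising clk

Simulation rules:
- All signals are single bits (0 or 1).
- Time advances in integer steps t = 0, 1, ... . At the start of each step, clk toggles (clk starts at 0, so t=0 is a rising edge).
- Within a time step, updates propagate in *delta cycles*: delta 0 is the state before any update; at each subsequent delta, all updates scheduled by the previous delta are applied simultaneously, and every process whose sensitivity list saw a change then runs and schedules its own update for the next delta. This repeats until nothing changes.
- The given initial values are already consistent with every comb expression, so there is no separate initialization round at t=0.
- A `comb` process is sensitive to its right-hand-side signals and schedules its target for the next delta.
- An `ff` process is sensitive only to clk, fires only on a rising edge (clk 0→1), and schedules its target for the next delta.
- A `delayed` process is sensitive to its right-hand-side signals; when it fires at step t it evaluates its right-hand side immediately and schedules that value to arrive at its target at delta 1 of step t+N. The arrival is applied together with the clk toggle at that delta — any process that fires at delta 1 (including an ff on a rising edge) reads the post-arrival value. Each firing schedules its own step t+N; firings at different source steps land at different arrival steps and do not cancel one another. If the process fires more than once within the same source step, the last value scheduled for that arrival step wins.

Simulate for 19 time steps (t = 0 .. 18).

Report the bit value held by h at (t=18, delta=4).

0

[bits: g,h,d,a,m,clk,k,j,c,e,f,b]
t=0: Δ0=000100001110 Δ1=000101001110 Δ2=011001001000 | 2Δ
t=1: Δ0=011001001000 Δ1=011000001000 | 1Δ
t=2: Δ0=011000001000 Δ1=011001001000 Δ2=000001001100 | 2Δ
t=3: Δ0=000001001100 Δ1=100000001100 Δ2=100010001100 Δ3=100010011100 | 3Δ
t=4: Δ0=100010011100 Δ1=100011011100 Δ2=111111011000 Δ3=111101011000 Δ4=111101001000 | 4Δ
t=5: Δ0=111101001000 Δ1=111100001000 | 1Δ
t=6: Δ0=111100001000 Δ1=111101001000 Δ2=100001001100 Δ3=100011001100 Δ4=100011011100 | 4Δ
t=7: Δ0=100011011100 Δ1=100010011100 | 1Δ
t=8: Δ0=100010011100 Δ1=100011011100 Δ2=111111011000 Δ3=111101011000 Δ4=111101001000 | 4Δ
t=9: Δ0=111101001000 Δ1=111100001000 | 1Δ
t=10: Δ0=111100001000 Δ1=111101001000 Δ2=100001001100 Δ3=100011001100 Δ4=100011011100 | 4Δ
t=11: Δ0=100011011100 Δ1=100010011100 | 1Δ
t=12: Δ0=100010011100 Δ1=100011011100 Δ2=111111011000 Δ3=111101011000 Δ4=111101001000 | 4Δ
t=13: Δ0=111101001000 Δ1=111100001000 | 1Δ
t=14: Δ0=111100001000 Δ1=111101001000 Δ2=100001001100 Δ3=100011001100 Δ4=100011011100 | 4Δ
t=15: Δ0=100011011100 Δ1=100010011100 | 1Δ
t=16: Δ0=100010011100 Δ1=100011011100 Δ2=111111011000 Δ3=111101011000 Δ4=111101001000 | 4Δ
t=17: Δ0=111101001000 Δ1=111100001000 | 1Δ
t=18: Δ0=111100001000 Δ1=111101001000 Δ2=100001001100 Δ3=100011001100 Δ4=100011011100 | 4Δ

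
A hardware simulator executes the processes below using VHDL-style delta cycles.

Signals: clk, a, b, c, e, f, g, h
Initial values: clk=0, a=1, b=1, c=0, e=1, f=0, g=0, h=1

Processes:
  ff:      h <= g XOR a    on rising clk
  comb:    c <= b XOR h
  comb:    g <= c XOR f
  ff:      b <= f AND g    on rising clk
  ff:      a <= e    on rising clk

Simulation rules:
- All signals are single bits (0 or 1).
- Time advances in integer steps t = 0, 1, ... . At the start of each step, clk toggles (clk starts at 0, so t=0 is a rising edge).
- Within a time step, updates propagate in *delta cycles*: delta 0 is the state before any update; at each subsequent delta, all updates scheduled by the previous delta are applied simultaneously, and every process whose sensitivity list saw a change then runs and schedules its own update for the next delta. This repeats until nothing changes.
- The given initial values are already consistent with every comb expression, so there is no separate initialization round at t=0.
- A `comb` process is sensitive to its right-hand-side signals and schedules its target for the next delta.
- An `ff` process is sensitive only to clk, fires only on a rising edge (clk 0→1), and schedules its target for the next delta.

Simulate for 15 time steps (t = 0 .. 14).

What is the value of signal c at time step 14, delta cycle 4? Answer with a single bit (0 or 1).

0

t0.Δ0 g=0 e=1 b=1 c=0 f=0 clk=0 h=1 a=1
t0.Δ1 g=0 e=1 b=1 c=0 f=0 clk=1 h=1 a=1
t0.Δ2 g=0 e=1 b=0 c=0 f=0 clk=1 h=1 a=1
t0.Δ3 g=0 e=1 b=0 c=1 f=0 clk=1 h=1 a=1
t0.Δ4 g=1 e=1 b=0 c=1 f=0 clk=1 h=1 a=1
t1.Δ0 g=1 e=1 b=0 c=1 f=0 clk=1 h=1 a=1
t1.Δ1 g=1 e=1 b=0 c=1 f=0 clk=0 h=1 a=1
t2.Δ0 g=1 e=1 b=0 c=1 f=0 clk=0 h=1 a=1
t2.Δ1 g=1 e=1 b=0 c=1 f=0 clk=1 h=1 a=1
t2.Δ2 g=1 e=1 b=0 c=1 f=0 clk=1 h=0 a=1
t2.Δ3 g=1 e=1 b=0 c=0 f=0 clk=1 h=0 a=1
t2.Δ4 g=0 e=1 b=0 c=0 f=0 clk=1 h=0 a=1
t3.Δ0 g=0 e=1 b=0 c=0 f=0 clk=1 h=0 a=1
t3.Δ1 g=0 e=1 b=0 c=0 f=0 clk=0 h=0 a=1
t4.Δ0 g=0 e=1 b=0 c=0 f=0 clk=0 h=0 a=1
t4.Δ1 g=0 e=1 b=0 c=0 f=0 clk=1 h=0 a=1
t4.Δ2 g=0 e=1 b=0 c=0 f=0 clk=1 h=1 a=1
t4.Δ3 g=0 e=1 b=0 c=1 f=0 clk=1 h=1 a=1
t4.Δ4 g=1 e=1 b=0 c=1 f=0 clk=1 h=1 a=1
t5.Δ0 g=1 e=1 b=0 c=1 f=0 clk=1 h=1 a=1
t5.Δ1 g=1 e=1 b=0 c=1 f=0 clk=0 h=1 a=1
t6.Δ0 g=1 e=1 b=0 c=1 f=0 clk=0 h=1 a=1
t6.Δ1 g=1 e=1 b=0 c=1 f=0 clk=1 h=1 a=1
t6.Δ2 g=1 e=1 b=0 c=1 f=0 clk=1 h=0 a=1
t6.Δ3 g=1 e=1 b=0 c=0 f=0 clk=1 h=0 a=1
t6.Δ4 g=0 e=1 b=0 c=0 f=0 clk=1 h=0 a=1
t7.Δ0 g=0 e=1 b=0 c=0 f=0 clk=1 h=0 a=1
t7.Δ1 g=0 e=1 b=0 c=0 f=0 clk=0 h=0 a=1
t8.Δ0 g=0 e=1 b=0 c=0 f=0 clk=0 h=0 a=1
t8.Δ1 g=0 e=1 b=0 c=0 f=0 clk=1 h=0 a=1
t8.Δ2 g=0 e=1 b=0 c=0 f=0 clk=1 h=1 a=1
t8.Δ3 g=0 e=1 b=0 c=1 f=0 clk=1 h=1 a=1
t8.Δ4 g=1 e=1 b=0 c=1 f=0 clk=1 h=1 a=1
t9.Δ0 g=1 e=1 b=0 c=1 f=0 clk=1 h=1 a=1
t9.Δ1 g=1 e=1 b=0 c=1 f=0 clk=0 h=1 a=1
t10.Δ0 g=1 e=1 b=0 c=1 f=0 clk=0 h=1 a=1
t10.Δ1 g=1 e=1 b=0 c=1 f=0 clk=1 h=1 a=1
t10.Δ2 g=1 e=1 b=0 c=1 f=0 clk=1 h=0 a=1
t10.Δ3 g=1 e=1 b=0 c=0 f=0 clk=1 h=0 a=1
t10.Δ4 g=0 e=1 b=0 c=0 f=0 clk=1 h=0 a=1
t11.Δ0 g=0 e=1 b=0 c=0 f=0 clk=1 h=0 a=1
t11.Δ1 g=0 e=1 b=0 c=0 f=0 clk=0 h=0 a=1
t12.Δ0 g=0 e=1 b=0 c=0 f=0 clk=0 h=0 a=1
t12.Δ1 g=0 e=1 b=0 c=0 f=0 clk=1 h=0 a=1
t12.Δ2 g=0 e=1 b=0 c=0 f=0 clk=1 h=1 a=1
t12.Δ3 g=0 e=1 b=0 c=1 f=0 clk=1 h=1 a=1
t12.Δ4 g=1 e=1 b=0 c=1 f=0 clk=1 h=1 a=1
t13.Δ0 g=1 e=1 b=0 c=1 f=0 clk=1 h=1 a=1
t13.Δ1 g=1 e=1 b=0 c=1 f=0 clk=0 h=1 a=1
t14.Δ0 g=1 e=1 b=0 c=1 f=0 clk=0 h=1 a=1
t14.Δ1 g=1 e=1 b=0 c=1 f=0 clk=1 h=1 a=1
t14.Δ2 g=1 e=1 b=0 c=1 f=0 clk=1 h=0 a=1
t14.Δ3 g=1 e=1 b=0 c=0 f=0 clk=1 h=0 a=1
t14.Δ4 g=0 e=1 b=0 c=0 f=0 clk=1 h=0 a=1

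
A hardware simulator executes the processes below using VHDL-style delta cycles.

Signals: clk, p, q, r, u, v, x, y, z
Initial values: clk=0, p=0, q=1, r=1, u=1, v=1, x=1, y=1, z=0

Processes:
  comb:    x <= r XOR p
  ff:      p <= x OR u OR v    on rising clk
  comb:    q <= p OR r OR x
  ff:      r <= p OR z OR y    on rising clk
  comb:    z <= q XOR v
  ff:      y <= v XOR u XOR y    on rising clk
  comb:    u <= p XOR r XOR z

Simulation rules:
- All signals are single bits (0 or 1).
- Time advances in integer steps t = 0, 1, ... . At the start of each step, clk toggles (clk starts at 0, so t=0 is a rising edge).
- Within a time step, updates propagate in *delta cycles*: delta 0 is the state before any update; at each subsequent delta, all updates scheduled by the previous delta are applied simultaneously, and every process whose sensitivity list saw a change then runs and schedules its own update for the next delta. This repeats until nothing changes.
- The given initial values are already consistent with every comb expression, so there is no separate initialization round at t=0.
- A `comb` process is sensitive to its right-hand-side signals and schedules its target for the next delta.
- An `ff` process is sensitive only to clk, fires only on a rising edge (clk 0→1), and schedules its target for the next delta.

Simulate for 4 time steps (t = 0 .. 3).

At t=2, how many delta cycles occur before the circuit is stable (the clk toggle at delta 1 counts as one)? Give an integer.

2

t0.Δ0 p=0 u=1 x=1 clk=0 z=0 r=1 v=1 q=1 y=1
t0.Δ1 p=0 u=1 x=1 clk=1 z=0 r=1 v=1 q=1 y=1
t0.Δ2 p=1 u=1 x=1 clk=1 z=0 r=1 v=1 q=1 y=1
t0.Δ3 p=1 u=0 x=0 clk=1 z=0 r=1 v=1 q=1 y=1
t1.Δ0 p=1 u=0 x=0 clk=1 z=0 r=1 v=1 q=1 y=1
t1.Δ1 p=1 u=0 x=0 clk=0 z=0 r=1 v=1 q=1 y=1
t2.Δ0 p=1 u=0 x=0 clk=0 z=0 r=1 v=1 q=1 y=1
t2.Δ1 p=1 u=0 x=0 clk=1 z=0 r=1 v=1 q=1 y=1
t2.Δ2 p=1 u=0 x=0 clk=1 z=0 r=1 v=1 q=1 y=0
t3.Δ0 p=1 u=0 x=0 clk=1 z=0 r=1 v=1 q=1 y=0
t3.Δ1 p=1 u=0 x=0 clk=0 z=0 r=1 v=1 q=1 y=0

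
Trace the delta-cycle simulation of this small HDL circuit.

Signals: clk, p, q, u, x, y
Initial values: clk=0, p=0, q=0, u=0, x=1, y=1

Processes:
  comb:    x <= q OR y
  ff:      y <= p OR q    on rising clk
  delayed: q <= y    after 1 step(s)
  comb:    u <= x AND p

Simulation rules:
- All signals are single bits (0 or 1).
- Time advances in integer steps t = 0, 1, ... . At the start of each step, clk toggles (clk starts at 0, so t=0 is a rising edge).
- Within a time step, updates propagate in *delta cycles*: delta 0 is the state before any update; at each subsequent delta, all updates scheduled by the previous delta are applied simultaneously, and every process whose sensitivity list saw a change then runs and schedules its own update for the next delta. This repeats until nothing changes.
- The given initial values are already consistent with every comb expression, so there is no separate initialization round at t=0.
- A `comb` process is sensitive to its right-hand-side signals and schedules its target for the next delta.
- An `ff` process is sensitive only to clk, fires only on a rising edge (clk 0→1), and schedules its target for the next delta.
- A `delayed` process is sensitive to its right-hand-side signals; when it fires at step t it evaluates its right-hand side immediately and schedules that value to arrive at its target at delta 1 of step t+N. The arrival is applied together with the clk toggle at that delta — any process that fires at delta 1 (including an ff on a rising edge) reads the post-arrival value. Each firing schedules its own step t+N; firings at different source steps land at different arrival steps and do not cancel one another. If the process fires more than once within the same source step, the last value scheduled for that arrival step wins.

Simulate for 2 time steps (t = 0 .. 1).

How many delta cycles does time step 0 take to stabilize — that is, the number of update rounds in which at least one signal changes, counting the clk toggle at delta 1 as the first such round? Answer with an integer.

3

[bits: u,p,y,clk,x,q]
t=0: Δ0=001010 Δ1=001110 Δ2=000110 Δ3=000100 | 3Δ
t=1: Δ0=000100 Δ1=000000 | 1Δ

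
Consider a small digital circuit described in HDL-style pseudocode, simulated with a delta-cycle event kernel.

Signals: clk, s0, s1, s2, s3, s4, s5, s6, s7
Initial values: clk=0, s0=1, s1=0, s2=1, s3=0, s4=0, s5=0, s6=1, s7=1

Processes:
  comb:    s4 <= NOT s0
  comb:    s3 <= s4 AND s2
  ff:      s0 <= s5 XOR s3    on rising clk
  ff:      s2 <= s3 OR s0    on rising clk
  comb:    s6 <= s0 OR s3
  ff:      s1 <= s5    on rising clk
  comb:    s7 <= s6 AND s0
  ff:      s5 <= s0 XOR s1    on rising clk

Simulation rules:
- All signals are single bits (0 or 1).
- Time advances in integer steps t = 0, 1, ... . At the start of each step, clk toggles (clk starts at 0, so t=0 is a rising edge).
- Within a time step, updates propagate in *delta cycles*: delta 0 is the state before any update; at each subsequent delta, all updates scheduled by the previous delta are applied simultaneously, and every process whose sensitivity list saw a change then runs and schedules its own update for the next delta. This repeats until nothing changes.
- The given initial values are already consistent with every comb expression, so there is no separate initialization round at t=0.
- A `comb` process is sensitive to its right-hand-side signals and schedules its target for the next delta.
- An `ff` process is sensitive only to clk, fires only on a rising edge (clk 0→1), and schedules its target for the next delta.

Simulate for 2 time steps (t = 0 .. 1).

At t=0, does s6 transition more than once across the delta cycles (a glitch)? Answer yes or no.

yes

[bits: s6,s7,s4,s1,s5,clk,s2,s0,s3]
t=0: Δ0=110000110 Δ1=110001110 Δ2=110011100 Δ3=001011100 Δ4=001011101 Δ5=101011101 | 5Δ
t=1: Δ0=101011101 Δ1=101010101 | 1Δ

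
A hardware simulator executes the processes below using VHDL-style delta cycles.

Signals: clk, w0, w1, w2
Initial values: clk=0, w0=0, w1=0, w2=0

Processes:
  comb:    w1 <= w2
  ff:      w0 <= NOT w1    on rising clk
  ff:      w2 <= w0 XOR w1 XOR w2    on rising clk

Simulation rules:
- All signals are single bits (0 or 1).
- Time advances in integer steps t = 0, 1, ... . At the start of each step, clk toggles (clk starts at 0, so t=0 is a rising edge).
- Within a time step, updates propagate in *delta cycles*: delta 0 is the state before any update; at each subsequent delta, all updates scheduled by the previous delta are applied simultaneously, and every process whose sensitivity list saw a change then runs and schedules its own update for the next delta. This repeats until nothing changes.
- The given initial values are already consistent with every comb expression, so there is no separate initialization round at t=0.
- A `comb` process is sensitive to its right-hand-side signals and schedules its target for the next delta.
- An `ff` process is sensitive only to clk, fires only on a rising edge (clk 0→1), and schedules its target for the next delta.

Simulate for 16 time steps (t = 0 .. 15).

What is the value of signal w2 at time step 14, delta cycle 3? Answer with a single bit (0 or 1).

[bits: w0,clk,w1,w2]
t=0: Δ0=0000 Δ1=0100 Δ2=1100 | 2Δ
t=1: Δ0=1100 Δ1=1000 | 1Δ
t=2: Δ0=1000 Δ1=1100 Δ2=1101 Δ3=1111 | 3Δ
t=3: Δ0=1111 Δ1=1011 | 1Δ
t=4: Δ0=1011 Δ1=1111 Δ2=0111 | 2Δ
t=5: Δ0=0111 Δ1=0011 | 1Δ
t=6: Δ0=0011 Δ1=0111 Δ2=0110 Δ3=0100 | 3Δ
t=7: Δ0=0100 Δ1=0000 | 1Δ
t=8: Δ0=0000 Δ1=0100 Δ2=1100 | 2Δ
t=9: Δ0=1100 Δ1=1000 | 1Δ
t=10: Δ0=1000 Δ1=1100 Δ2=1101 Δ3=1111 | 3Δ
t=11: Δ0=1111 Δ1=1011 | 1Δ
t=12: Δ0=1011 Δ1=1111 Δ2=0111 | 2Δ
t=13: Δ0=0111 Δ1=0011 | 1Δ
t=14: Δ0=0011 Δ1=0111 Δ2=0110 Δ3=0100 | 3Δ
t=15: Δ0=0100 Δ1=0000 | 1Δ

0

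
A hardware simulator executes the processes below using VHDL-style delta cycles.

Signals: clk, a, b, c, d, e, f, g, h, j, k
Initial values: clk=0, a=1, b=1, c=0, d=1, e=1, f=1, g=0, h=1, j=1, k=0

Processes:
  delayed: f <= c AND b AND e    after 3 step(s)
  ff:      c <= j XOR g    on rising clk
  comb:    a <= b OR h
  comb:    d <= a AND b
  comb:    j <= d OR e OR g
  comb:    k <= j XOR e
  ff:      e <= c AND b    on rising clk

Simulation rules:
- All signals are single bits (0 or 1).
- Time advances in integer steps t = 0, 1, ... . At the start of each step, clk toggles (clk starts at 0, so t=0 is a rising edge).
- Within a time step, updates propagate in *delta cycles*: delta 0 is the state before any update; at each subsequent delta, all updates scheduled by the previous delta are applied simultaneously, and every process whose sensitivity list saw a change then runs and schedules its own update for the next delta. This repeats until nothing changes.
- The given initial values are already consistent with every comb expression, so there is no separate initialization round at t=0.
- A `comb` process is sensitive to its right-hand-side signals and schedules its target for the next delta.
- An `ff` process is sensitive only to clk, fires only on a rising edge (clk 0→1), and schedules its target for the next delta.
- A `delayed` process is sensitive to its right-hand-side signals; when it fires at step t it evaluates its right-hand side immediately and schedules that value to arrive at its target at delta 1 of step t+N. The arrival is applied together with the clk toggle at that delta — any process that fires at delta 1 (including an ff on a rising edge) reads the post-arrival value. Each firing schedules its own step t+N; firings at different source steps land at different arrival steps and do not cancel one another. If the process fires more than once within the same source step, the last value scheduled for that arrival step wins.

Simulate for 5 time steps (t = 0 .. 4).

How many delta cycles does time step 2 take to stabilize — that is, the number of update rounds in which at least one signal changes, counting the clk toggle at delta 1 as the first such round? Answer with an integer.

3

t0.Δ0 e=1 b=1 j=1 h=1 c=0 g=0 a=1 k=0 f=1 d=1 clk=0
t0.Δ1 e=1 b=1 j=1 h=1 c=0 g=0 a=1 k=0 f=1 d=1 clk=1
t0.Δ2 e=0 b=1 j=1 h=1 c=1 g=0 a=1 k=0 f=1 d=1 clk=1
t0.Δ3 e=0 b=1 j=1 h=1 c=1 g=0 a=1 k=1 f=1 d=1 clk=1
t1.Δ0 e=0 b=1 j=1 h=1 c=1 g=0 a=1 k=1 f=1 d=1 clk=1
t1.Δ1 e=0 b=1 j=1 h=1 c=1 g=0 a=1 k=1 f=1 d=1 clk=0
t2.Δ0 e=0 b=1 j=1 h=1 c=1 g=0 a=1 k=1 f=1 d=1 clk=0
t2.Δ1 e=0 b=1 j=1 h=1 c=1 g=0 a=1 k=1 f=1 d=1 clk=1
t2.Δ2 e=1 b=1 j=1 h=1 c=1 g=0 a=1 k=1 f=1 d=1 clk=1
t2.Δ3 e=1 b=1 j=1 h=1 c=1 g=0 a=1 k=0 f=1 d=1 clk=1
t3.Δ0 e=1 b=1 j=1 h=1 c=1 g=0 a=1 k=0 f=1 d=1 clk=1
t3.Δ1 e=1 b=1 j=1 h=1 c=1 g=0 a=1 k=0 f=0 d=1 clk=0
t4.Δ0 e=1 b=1 j=1 h=1 c=1 g=0 a=1 k=0 f=0 d=1 clk=0
t4.Δ1 e=1 b=1 j=1 h=1 c=1 g=0 a=1 k=0 f=0 d=1 clk=1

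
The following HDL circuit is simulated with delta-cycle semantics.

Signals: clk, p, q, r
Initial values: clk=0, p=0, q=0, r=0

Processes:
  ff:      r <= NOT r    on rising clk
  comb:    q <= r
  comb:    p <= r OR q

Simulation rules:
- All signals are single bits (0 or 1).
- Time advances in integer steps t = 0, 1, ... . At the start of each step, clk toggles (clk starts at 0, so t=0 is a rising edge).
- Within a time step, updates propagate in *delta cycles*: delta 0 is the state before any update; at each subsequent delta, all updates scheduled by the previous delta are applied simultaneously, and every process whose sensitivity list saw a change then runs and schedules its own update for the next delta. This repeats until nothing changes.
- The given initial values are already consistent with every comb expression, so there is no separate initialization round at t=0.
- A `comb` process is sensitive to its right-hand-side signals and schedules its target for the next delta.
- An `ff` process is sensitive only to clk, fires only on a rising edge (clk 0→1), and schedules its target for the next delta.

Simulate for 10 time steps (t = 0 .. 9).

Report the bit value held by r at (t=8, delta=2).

t=0 Δ0: p=0 r=0 q=0 clk=0
  Δ1: clk:0→1
  Δ2: r:0→1
  Δ3: p:0→1, q:0→1
  (3Δ to stable)
t=1 Δ0: p=1 r=1 q=1 clk=1
  Δ1: clk:1→0
  (1Δ to stable)
t=2 Δ0: p=1 r=1 q=1 clk=0
  Δ1: clk:0→1
  Δ2: r:1→0
  Δ3: q:1→0
  Δ4: p:1→0
  (4Δ to stable)
t=3 Δ0: p=0 r=0 q=0 clk=1
  Δ1: clk:1→0
  (1Δ to stable)
t=4 Δ0: p=0 r=0 q=0 clk=0
  Δ1: clk:0→1
  Δ2: r:0→1
  Δ3: p:0→1, q:0→1
  (3Δ to stable)
t=5 Δ0: p=1 r=1 q=1 clk=1
  Δ1: clk:1→0
  (1Δ to stable)
t=6 Δ0: p=1 r=1 q=1 clk=0
  Δ1: clk:0→1
  Δ2: r:1→0
  Δ3: q:1→0
  Δ4: p:1→0
  (4Δ to stable)
t=7 Δ0: p=0 r=0 q=0 clk=1
  Δ1: clk:1→0
  (1Δ to stable)
t=8 Δ0: p=0 r=0 q=0 clk=0
  Δ1: clk:0→1
  Δ2: r:0→1
  Δ3: p:0→1, q:0→1
  (3Δ to stable)
t=9 Δ0: p=1 r=1 q=1 clk=1
  Δ1: clk:1→0
  (1Δ to stable)

1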